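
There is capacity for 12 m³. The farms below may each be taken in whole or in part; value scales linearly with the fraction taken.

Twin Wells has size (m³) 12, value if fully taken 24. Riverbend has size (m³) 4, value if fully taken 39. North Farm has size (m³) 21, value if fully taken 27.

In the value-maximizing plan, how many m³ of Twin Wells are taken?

8

Rank by value-to-size ratio: Riverbend 39/4≈9.75, Twin Wells 24/12≈2, North Farm 27/21≈1.29.
Riverbend: take in full, 4 m³ for value 39 → 8 left.
Only 8 m³ remain; take 8/12 of Twin Wells for value 24×8/12 = 16.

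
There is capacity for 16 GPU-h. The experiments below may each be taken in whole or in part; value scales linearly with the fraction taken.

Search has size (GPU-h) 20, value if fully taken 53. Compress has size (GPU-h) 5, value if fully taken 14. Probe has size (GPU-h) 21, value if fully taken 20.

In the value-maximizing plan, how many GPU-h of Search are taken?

Best value per unit of size first: Compress 14/5≈2.8, Search 53/20≈2.65, Probe 20/21≈0.952.
Take all of Compress (5 GPU-h, value 14) — 11 GPU-h left.
Only 11 GPU-h remain; take 11/20 of Search for value 53×11/20 = 29.15.

11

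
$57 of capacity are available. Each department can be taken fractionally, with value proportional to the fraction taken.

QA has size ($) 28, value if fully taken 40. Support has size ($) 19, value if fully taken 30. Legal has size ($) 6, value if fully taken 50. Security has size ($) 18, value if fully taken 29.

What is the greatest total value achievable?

129

Sort by value density: Legal 50/6≈8.33, Security 29/18≈1.61, Support 30/19≈1.58, QA 40/28≈1.43.
Legal: take in full, 6 $ for value 50 — 51 left.
All 18 $ of Security fit (value 29) — 33 remain.
Take all of Support (19 $, value 30) — 14 $ left.
Fill the last 14 $ with part of QA: 14/28 of it earns 20.
Total value = 129.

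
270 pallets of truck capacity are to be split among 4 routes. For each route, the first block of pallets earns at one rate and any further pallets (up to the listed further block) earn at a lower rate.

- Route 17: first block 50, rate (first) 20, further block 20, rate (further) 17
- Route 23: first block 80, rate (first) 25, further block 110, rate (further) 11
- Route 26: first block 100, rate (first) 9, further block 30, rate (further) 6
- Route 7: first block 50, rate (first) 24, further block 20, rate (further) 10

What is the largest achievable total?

5310

Treat each block as its own option and order by rate: Route 23/tier1 25 > Route 7/tier1 24 > Route 17/tier1 20 > Route 17/tier2 17 > Route 23/tier2 11 > Route 7/tier2 10 > Route 26/tier1 9 > Route 26/tier2 6.
Fill Route 23 tier1 block (80 at 25) ; 190 left.
Route 7 tier1 at 24: fill all 50 ; 140 left.
Fill Route 17 tier1 block (50 at 20) ; 90 left.
Fill Route 17 tier2 block (20 at 17) ; 70 left.
Route 23/tier2: +70 of 110 at 11; pool empty.
Total = 25×80 + 24×50 + 20×50 + 17×20 + 11×70 = 5310.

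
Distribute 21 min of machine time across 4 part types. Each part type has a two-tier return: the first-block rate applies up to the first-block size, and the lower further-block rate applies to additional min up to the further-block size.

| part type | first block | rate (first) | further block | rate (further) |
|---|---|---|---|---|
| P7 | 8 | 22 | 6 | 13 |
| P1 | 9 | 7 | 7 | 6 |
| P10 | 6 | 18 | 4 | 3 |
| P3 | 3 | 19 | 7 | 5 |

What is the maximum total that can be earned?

Order all 8 blocks by rate: P7/first 22 > P3/first 19 > P10/first 18 > P7/second 13 > P1/first 7 > P1/second 6 > P3/second 5 > P10/second 3.
P7/first (22): +8 → 13 left.
P3/first (19): +3 → 10 left.
Fill P10 first block (6 at 18) → 4 left.
P7/second: +4 of 6 at 13; pool empty.
Total = 22×8 + 19×3 + 18×6 + 13×4 = 393.

393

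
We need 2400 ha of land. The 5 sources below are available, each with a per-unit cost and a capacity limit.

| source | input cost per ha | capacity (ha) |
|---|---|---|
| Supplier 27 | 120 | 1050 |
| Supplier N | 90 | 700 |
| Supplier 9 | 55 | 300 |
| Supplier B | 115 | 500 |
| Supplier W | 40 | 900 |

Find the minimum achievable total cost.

Cheapest first:
Supplier W (40): use full 900 — 1500 ha to go.
Supplier 9 (55): use full 300 — 1200 ha to go.
Supplier N (90): use full 700 — 500 ha to go.
Supplier B (115): use full 500 — 0 ha to go.
Supplier 27: unused.
Cost = 900×40 + 300×55 + 700×90 + 500×115 = 173000.

173000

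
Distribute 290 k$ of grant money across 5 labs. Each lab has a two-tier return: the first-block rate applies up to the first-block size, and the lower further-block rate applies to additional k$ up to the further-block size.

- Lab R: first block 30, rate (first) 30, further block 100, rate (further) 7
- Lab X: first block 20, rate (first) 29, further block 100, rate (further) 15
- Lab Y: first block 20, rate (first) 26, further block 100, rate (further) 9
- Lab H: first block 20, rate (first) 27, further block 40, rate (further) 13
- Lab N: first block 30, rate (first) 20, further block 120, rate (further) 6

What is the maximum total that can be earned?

5430

Order all 10 blocks by rate: Lab R/first 30 > Lab X/first 29 > Lab H/first 27 > Lab Y/first 26 > Lab N/first 20 > Lab X/second 15 > Lab H/second 13 > Lab Y/second 9 > Lab R/second 7 > Lab N/second 6.
Lab R first at 30: fill all 30 → 260 left.
Lab X/first (29): +20 → 240 left.
Fill Lab H first block (20 at 27) → 220 left.
Lab Y/first (26): +20 → 200 left.
Fill Lab N first block (30 at 20) → 170 left.
Lab X/second (15): +100 → 70 left.
Lab H/second (13): +40 → 30 left.
30 remain; put them into Lab Y second at 9.
Total = 30×30 + 29×20 + 27×20 + 26×20 + 20×30 + 15×100 + 13×40 + 9×30 = 5430.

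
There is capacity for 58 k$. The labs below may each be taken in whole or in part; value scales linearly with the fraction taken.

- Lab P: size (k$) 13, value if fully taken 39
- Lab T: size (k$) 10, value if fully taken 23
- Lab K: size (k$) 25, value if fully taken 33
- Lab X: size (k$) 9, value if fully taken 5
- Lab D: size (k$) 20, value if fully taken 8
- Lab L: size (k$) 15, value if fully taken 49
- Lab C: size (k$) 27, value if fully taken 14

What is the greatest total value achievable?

137.4

Sort by value density: Lab L 49/15≈3.27, Lab P 39/13≈3, Lab T 23/10≈2.3, Lab K 33/25≈1.32, Lab X 5/9≈0.556, Lab C 14/27≈0.519, Lab D 8/20≈0.4.
Lab L: take in full, 15 k$ for value 49 ; 43 left.
Take all of Lab P (13 k$, value 39) ; 30 k$ left.
All 10 k$ of Lab T fit (value 23) ; 20 remain.
Only 20 k$ remain; take 20/25 of Lab K for value 33×20/25 = 26.4.
Total value = 137.4.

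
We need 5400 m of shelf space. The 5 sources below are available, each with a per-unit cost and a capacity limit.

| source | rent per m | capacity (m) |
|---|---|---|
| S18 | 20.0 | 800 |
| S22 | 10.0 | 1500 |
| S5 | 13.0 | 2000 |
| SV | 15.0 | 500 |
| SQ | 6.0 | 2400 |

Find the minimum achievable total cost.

48900

Cheapest first:
SQ at 6.0: take all 2400 m ; 3000 still needed.
S22 (10.0): use full 1500 ; 1500 m to go.
S5 at 13.0: take 1500 of its 2000 ; requirement met.
SV, S18: unused.
Cost = 2400×6.0 + 1500×10.0 + 1500×13.0 = 48900.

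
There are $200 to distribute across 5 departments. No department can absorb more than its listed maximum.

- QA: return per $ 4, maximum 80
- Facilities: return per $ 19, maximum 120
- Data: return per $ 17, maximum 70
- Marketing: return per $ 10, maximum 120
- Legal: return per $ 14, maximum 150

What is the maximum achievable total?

Rank by return per $: Facilities 19 > Data 17 > Legal 14 > Marketing 10 > QA 4.
Give Facilities 120 to hit its cap of 120 ; 80 left.
Data takes 70 to reach its cap of 70 ; 10 left.
Only 10 left; Legal takes them to reach 10.
Total = 19×120 + 17×70 + 14×10 = 3610.

3610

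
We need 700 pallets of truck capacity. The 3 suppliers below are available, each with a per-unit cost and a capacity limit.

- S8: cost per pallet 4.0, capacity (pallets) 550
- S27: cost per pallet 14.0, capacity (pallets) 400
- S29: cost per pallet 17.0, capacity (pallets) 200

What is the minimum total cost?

Use suppliers in increasing cost order.
Take 550 from S8 at 4.0 → need 150 more.
Take 150 from S27 at 14.0 to finish.
S29: unused.
Cost = 550×4.0 + 150×14.0 = 4300.

4300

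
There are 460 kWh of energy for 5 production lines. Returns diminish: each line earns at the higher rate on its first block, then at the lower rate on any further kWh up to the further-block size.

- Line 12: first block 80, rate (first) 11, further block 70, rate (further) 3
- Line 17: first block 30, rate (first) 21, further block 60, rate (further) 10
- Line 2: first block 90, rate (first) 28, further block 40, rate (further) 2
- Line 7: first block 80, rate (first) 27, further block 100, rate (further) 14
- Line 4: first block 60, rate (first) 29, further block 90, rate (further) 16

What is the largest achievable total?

Rank every tier by rate: Line 4/tier1 29 > Line 2/tier1 28 > Line 7/tier1 27 > Line 17/tier1 21 > Line 4/tier2 16 > Line 7/tier2 14 > Line 12/tier1 11 > Line 17/tier2 10 > Line 12/tier2 3 > Line 2/tier2 2.
Fill Line 4 tier1 block (60 at 29) → 400 left.
Fill Line 2 tier1 block (90 at 28) → 310 left.
Line 7/tier1 (27): +80 → 230 left.
Fill Line 17 tier1 block (30 at 21) → 200 left.
Line 4 tier2 at 16: fill all 90 → 110 left.
Line 7 tier2 at 14: fill all 100 → 10 left.
10 remain; put them into Line 12 tier1 at 11.
Total = 29×60 + 28×90 + 27×80 + 21×30 + 16×90 + 14×100 + 11×10 = 10000.

10000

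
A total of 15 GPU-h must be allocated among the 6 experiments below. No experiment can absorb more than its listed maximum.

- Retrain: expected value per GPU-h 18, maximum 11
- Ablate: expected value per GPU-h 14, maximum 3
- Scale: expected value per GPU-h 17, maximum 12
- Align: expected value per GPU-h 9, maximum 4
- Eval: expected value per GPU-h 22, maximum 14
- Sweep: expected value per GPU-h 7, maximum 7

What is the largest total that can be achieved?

Highest expected value per GPU-h first: Eval 22 > Retrain 18 > Scale 17 > Ablate 14 > Align 9 > Sweep 7.
Give Eval 14 to hit its cap of 14 ; 1 left.
Only 1 left; Retrain takes them to reach 1.
Total = 18×1 + 22×14 = 326.

326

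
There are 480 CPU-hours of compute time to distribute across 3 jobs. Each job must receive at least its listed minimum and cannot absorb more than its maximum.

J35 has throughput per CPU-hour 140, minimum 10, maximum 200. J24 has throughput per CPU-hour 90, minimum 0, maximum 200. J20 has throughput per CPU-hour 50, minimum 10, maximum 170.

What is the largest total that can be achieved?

50000

Meeting every minimum uses 10+0+10 = 20 CPU-hours, leaving 460.
Order the jobs by throughput per CPU-hour: J35 140 > J24 90 > J20 50.
Give J35 190 more to hit its cap of 200 — 270 left.
Give J24 200 more to hit its cap of 200 — 70 left.
J20: +70 (room for 160) → 80. Pool exhausted.
Total = 140×200 + 90×200 + 50×80 = 50000.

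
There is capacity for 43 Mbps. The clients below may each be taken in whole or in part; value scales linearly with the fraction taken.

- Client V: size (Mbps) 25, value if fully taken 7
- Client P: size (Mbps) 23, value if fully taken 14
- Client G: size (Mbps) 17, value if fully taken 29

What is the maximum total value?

Rank by value-to-size ratio: Client G 29/17≈1.71, Client P 14/23≈0.609, Client V 7/25≈0.28.
Take all of Client G (17 Mbps, value 29) → 26 Mbps left.
Take all of Client P (23 Mbps, value 14) → 3 Mbps left.
Only 3 Mbps remain; take 3/25 of Client V for value 7×3/25 = 0.84.
Total value = 43.84.

43.84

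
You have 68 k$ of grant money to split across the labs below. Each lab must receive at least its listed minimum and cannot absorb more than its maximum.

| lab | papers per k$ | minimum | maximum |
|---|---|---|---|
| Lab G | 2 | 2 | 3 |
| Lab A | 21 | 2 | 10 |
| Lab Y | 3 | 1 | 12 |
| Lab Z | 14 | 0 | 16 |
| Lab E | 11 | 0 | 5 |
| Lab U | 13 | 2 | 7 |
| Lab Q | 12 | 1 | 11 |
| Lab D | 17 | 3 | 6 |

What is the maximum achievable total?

Meeting every minimum uses 2+2+1+0+0+2+1+3 = 11 k$, leaving 57.
Order the labs by papers per k$: Lab A 21 > Lab D 17 > Lab Z 14 > Lab U 13 > Lab Q 12 > Lab E 11 > Lab Y 3 > Lab G 2.
Lab A: +8 to 10 (cap) ; 49 left.
Lab D takes 3 more to reach its cap of 6 ; 46 left.
Lab Z: +16 to 16 (cap) ; 30 left.
Give Lab U 5 more to hit its cap of 7 ; 25 left.
Lab Q: +10 to 11 (cap) ; 15 left.
Lab E: +5 to 5 (cap) ; 10 left.
Lab Y: +10 (room for 11) → 11. Pool exhausted.
Total = 2×2 + 21×10 + 3×11 + 14×16 + 11×5 + 13×7 + 12×11 + 17×6 = 851.

851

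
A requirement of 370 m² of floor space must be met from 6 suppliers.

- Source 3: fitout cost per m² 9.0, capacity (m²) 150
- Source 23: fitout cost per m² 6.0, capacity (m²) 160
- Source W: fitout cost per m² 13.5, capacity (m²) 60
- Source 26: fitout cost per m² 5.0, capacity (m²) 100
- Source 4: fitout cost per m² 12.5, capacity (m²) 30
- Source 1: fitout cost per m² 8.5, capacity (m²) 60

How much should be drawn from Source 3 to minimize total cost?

Use suppliers in increasing cost order.
Source 26 (5.0): use full 100 — 270 m² to go.
Source 23 at 6.0: take all 160 m² — 110 still needed.
Source 1 at 8.5: take all 60 m² — 50 still needed.
Source 3 (9.0): take the remaining 50 — done.
Source 4, Source W: unused.

50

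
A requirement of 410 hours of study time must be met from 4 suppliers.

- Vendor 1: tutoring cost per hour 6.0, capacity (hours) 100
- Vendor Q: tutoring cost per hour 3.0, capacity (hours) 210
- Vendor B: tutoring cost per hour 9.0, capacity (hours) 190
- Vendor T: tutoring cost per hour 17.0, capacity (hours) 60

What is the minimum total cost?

Use suppliers in increasing cost order.
Vendor Q (3.0): use full 210 ; 200 hours to go.
Vendor 1 (6.0): use full 100 ; 100 hours to go.
Vendor B at 9.0: take 100 of its 190 ; requirement met.
Vendor T: unused.
Cost = 210×3.0 + 100×6.0 + 100×9.0 = 2130.

2130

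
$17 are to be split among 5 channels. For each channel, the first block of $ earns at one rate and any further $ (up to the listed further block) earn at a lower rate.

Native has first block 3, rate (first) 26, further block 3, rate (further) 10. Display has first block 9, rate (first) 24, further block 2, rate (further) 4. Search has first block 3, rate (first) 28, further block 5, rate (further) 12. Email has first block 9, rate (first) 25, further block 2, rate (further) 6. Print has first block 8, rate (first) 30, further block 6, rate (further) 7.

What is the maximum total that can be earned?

Rank every tier by rate: Print/tier1 30 > Search/tier1 28 > Native/tier1 26 > Email/tier1 25 > Display/tier1 24 > Search/tier2 12 > Native/tier2 10 > Print/tier2 7 > Email/tier2 6 > Display/tier2 4.
Print tier1 at 30: fill all 8 ; 9 left.
Fill Search tier1 block (3 at 28) ; 6 left.
Native/tier1 (26): +3 ; 3 left.
Email tier1 at 25: only 3 left, fill 3.
Total = 30×8 + 28×3 + 26×3 + 25×3 = 477.

477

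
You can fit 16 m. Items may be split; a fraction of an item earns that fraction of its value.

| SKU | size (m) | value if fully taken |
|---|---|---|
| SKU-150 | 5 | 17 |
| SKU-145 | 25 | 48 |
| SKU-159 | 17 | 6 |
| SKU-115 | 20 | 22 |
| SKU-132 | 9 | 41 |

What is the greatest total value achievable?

Best value per unit of size first: SKU-132 41/9≈4.56, SKU-150 17/5≈3.4, SKU-145 48/25≈1.92, SKU-115 22/20≈1.1, SKU-159 6/17≈0.353.
All 9 m of SKU-132 fit (value 41) — 7 remain.
All 5 m of SKU-150 fit (value 17) — 2 remain.
Fill the last 2 m with part of SKU-145: 2/25 of it earns 3.84.
Total value = 61.84.

61.84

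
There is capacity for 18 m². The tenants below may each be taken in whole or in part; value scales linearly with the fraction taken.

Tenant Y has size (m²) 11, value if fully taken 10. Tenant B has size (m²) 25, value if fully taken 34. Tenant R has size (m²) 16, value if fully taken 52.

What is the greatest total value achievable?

54.72

Sort by value density: Tenant R 52/16≈3.25, Tenant B 34/25≈1.36, Tenant Y 10/11≈0.909.
Take all of Tenant R (16 m², value 52) ; 2 m² left.
2 m² left: a 2/25 share of Tenant B gives 34×2/25 = 2.72.
Total value = 54.72.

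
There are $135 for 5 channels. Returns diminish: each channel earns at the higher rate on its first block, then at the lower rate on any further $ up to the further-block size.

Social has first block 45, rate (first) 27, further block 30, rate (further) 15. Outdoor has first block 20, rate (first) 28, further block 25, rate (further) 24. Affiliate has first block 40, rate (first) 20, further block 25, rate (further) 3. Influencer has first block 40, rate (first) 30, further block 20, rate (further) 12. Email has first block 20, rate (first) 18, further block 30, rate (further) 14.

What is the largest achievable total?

3675

Rank every tier by rate: Influencer/T1 30 > Outdoor/T1 28 > Social/T1 27 > Outdoor/T2 24 > Affiliate/T1 20 > Email/T1 18 > Social/T2 15 > Email/T2 14 > Influencer/T2 12 > Affiliate/T2 3.
Influencer/T1 (30): +40 ; 95 left.
Outdoor T1 at 28: fill all 20 ; 75 left.
Social/T1 (27): +45 ; 30 left.
Fill Outdoor T2 block (25 at 24) ; 5 left.
Affiliate T1 at 20: only 5 left, fill 5.
Total = 30×40 + 28×20 + 27×45 + 24×25 + 20×5 = 3675.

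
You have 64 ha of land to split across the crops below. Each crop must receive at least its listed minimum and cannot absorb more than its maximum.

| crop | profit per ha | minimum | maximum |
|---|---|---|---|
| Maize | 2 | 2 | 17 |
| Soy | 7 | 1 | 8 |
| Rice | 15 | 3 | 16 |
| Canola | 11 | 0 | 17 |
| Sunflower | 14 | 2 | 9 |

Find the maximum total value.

637

Meeting every minimum uses 2+1+3+0+2 = 8 ha, leaving 56.
Rank by profit per ha: Rice 15 > Sunflower 14 > Canola 11 > Soy 7 > Maize 2.
Give Rice 13 more to hit its cap of 16 — 43 left.
Give Sunflower 7 more to hit its cap of 9 — 36 left.
Canola: +17 to 17 (cap) — 19 left.
Soy takes 7 more to reach its cap of 8 — 12 left.
Only 12 left; Maize takes them to reach 14.
Total = 2×14 + 7×8 + 15×16 + 11×17 + 14×9 = 637.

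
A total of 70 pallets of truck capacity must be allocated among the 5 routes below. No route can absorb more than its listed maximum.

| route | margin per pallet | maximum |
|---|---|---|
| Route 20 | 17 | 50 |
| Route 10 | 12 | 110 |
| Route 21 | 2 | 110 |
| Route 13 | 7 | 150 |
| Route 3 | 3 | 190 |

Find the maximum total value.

Rank by margin per pallet: Route 20 17 > Route 10 12 > Route 13 7 > Route 3 3 > Route 21 2.
Route 20: +50 to 50 (cap) → 20 left.
Only 20 left; Route 10 takes them to reach 20.
Total = 17×50 + 12×20 = 1090.

1090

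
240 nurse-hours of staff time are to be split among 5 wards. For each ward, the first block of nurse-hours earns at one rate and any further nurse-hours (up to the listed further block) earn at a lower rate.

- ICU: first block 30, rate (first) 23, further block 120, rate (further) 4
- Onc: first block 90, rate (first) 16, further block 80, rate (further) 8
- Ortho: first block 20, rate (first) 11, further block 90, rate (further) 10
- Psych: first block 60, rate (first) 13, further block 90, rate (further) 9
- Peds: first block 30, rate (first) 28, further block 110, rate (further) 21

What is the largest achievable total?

Treat each block as its own option and order by rate: Peds/tier1 28 > ICU/tier1 23 > Peds/tier2 21 > Onc/tier1 16 > Psych/tier1 13 > Ortho/tier1 11 > Ortho/tier2 10 > Psych/tier2 9 > Onc/tier2 8 > ICU/tier2 4.
Fill Peds tier1 block (30 at 28) → 210 left.
ICU tier1 at 23: fill all 30 → 180 left.
Fill Peds tier2 block (110 at 21) → 70 left.
Onc/tier1: +70 of 90 at 16; pool empty.
Total = 28×30 + 23×30 + 21×110 + 16×70 = 4960.

4960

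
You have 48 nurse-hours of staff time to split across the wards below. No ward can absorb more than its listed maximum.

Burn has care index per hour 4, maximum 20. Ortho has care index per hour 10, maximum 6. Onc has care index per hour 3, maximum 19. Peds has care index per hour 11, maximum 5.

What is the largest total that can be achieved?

246

Rank by care index per hour: Peds 11 > Ortho 10 > Burn 4 > Onc 3.
Peds takes 5 to reach its cap of 5 — 43 left.
Give Ortho 6 to hit its cap of 6 — 37 left.
Burn takes 20 to reach its cap of 20 — 17 left.
Onc: +17 (room for 19) → 17. Pool exhausted.
Total = 4×20 + 10×6 + 3×17 + 11×5 = 246.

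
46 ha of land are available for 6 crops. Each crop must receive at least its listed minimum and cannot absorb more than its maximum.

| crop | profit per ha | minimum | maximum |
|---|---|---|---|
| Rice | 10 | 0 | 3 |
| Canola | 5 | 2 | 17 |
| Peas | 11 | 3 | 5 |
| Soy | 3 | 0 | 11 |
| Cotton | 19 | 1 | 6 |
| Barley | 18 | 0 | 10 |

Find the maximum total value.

479

Meeting every minimum uses 0+2+3+0+1+0 = 6 ha, leaving 40.
Order the crops by profit per ha: Cotton 19 > Barley 18 > Peas 11 > Rice 10 > Canola 5 > Soy 3.
Give Cotton 5 more to hit its cap of 6 ; 35 left.
Give Barley 10 more to hit its cap of 10 ; 25 left.
Peas takes 2 more to reach its cap of 5 ; 23 left.
Rice: +3 to 3 (cap) ; 20 left.
Canola takes 15 more to reach its cap of 17 ; 5 left.
Soy: +5 (room for 11) → 5. Pool exhausted.
Total = 10×3 + 5×17 + 11×5 + 3×5 + 19×6 + 18×10 = 479.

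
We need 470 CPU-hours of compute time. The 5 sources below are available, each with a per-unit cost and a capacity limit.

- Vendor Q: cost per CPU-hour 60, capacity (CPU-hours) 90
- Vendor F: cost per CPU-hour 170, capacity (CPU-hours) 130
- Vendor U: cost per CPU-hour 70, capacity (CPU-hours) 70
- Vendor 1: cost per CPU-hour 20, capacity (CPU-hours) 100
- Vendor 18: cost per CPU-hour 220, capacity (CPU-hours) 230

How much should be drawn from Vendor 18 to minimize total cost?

80

Cheapest first:
Vendor 1 (20): use full 100 ; 370 CPU-hours to go.
Vendor Q at 60: take all 90 CPU-hours ; 280 still needed.
Take 70 from Vendor U at 70 ; need 210 more.
Vendor F at 170: take all 130 CPU-hours ; 80 still needed.
Vendor 18 at 220: take 80 of its 230 ; requirement met.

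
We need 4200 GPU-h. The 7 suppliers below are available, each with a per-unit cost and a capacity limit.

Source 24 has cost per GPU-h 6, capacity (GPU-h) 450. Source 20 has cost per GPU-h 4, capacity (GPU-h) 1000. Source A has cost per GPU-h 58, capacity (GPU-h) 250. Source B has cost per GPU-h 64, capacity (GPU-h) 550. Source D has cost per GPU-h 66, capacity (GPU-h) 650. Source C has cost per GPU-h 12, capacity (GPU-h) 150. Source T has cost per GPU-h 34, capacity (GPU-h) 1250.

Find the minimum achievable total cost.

Fill from the cheapest supplier first.
Source 20 (4): use full 1000 — 3200 GPU-h to go.
Source 24 at 6: take all 450 GPU-h — 2750 still needed.
Source C at 12: take all 150 GPU-h — 2600 still needed.
Take 1250 from Source T at 34 — need 1350 more.
Source A at 58: take all 250 GPU-h — 1100 still needed.
Source B (64): use full 550 — 550 GPU-h to go.
Source D (66): take the remaining 550 — done.
Cost = 1000×4 + 450×6 + 150×12 + 1250×34 + 250×58 + 550×64 + 550×66 = 137000.

137000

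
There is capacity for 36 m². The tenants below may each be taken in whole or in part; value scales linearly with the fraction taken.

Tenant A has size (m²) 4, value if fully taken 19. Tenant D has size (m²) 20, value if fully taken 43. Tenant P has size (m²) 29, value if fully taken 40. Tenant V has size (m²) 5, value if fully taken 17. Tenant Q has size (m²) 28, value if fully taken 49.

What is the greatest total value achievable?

91.25

Rank by value-to-size ratio: Tenant A 19/4≈4.75, Tenant V 17/5≈3.4, Tenant D 43/20≈2.15, Tenant Q 49/28≈1.75, Tenant P 40/29≈1.38.
All 4 m² of Tenant A fit (value 19) — 32 remain.
All 5 m² of Tenant V fit (value 17) — 27 remain.
All 20 m² of Tenant D fit (value 43) — 7 remain.
Only 7 m² remain; take 7/28 of Tenant Q for value 49×7/28 = 12.25.
Total value = 91.25.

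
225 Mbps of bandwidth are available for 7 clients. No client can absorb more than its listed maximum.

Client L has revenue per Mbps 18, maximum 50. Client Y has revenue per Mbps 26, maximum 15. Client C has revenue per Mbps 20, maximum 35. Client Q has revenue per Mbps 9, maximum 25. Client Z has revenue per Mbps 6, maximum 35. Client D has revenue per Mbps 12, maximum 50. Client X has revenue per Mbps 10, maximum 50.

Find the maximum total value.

Order the clients by revenue per Mbps: Client Y 26 > Client C 20 > Client L 18 > Client D 12 > Client X 10 > Client Q 9 > Client Z 6.
Give Client Y 15 to hit its cap of 15 → 210 left.
Give Client C 35 to hit its cap of 35 → 175 left.
Give Client L 50 to hit its cap of 50 → 125 left.
Give Client D 50 to hit its cap of 50 → 75 left.
Client X takes 50 to reach its cap of 50 → 25 left.
Client Q: +25 to 25 (cap) → 0 left.
Total = 18×50 + 26×15 + 20×35 + 9×25 + 12×50 + 10×50 = 3315.

3315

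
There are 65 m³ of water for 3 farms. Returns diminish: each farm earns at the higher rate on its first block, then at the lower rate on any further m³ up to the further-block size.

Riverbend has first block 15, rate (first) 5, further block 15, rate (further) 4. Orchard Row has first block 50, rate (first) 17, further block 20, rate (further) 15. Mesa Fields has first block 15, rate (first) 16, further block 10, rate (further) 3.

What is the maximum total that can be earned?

Rank every tier by rate: Orchard Row/T1 17 > Mesa Fields/T1 16 > Orchard Row/T2 15 > Riverbend/T1 5 > Riverbend/T2 4 > Mesa Fields/T2 3.
Orchard Row/T1 (17): +50 → 15 left.
Mesa Fields T1 at 16: fill all 15 → 0 left.
Total = 17×50 + 16×15 = 1090.

1090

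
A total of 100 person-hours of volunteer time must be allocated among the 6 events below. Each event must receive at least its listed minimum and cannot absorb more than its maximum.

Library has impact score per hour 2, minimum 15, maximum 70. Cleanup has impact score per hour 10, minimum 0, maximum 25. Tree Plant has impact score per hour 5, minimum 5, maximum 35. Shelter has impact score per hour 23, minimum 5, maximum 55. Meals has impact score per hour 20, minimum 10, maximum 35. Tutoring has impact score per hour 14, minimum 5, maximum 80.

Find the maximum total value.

Meeting every minimum uses 15+0+5+5+10+5 = 40 person-hours, leaving 60.
Rank by impact score per hour: Shelter 23 > Meals 20 > Tutoring 14 > Cleanup 10 > Tree Plant 5 > Library 2.
Give Shelter 50 more to hit its cap of 55 ; 10 left.
Meals has room for 25 more but only 10 remain, so it gets 20.
Total = 2×15 + 5×5 + 23×55 + 20×20 + 14×5 = 1790.

1790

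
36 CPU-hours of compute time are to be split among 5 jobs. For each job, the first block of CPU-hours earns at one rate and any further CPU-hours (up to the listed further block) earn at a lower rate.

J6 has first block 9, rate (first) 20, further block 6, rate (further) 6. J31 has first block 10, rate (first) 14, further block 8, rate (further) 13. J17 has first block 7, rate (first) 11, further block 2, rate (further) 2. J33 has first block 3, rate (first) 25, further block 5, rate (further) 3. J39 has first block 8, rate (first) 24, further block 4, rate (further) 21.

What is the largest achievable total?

Rank every tier by rate: J33/T1 25 > J39/T1 24 > J39/T2 21 > J6/T1 20 > J31/T1 14 > J31/T2 13 > J17/T1 11 > J6/T2 6 > J33/T2 3 > J17/T2 2.
J33/T1 (25): +3 — 33 left.
J39/T1 (24): +8 — 25 left.
J39 T2 at 21: fill all 4 — 21 left.
J6 T1 at 20: fill all 9 — 12 left.
J31 T1 at 14: fill all 10 — 2 left.
J31 T2 at 13: only 2 left, fill 2.
Total = 25×3 + 24×8 + 21×4 + 20×9 + 14×10 + 13×2 = 697.

697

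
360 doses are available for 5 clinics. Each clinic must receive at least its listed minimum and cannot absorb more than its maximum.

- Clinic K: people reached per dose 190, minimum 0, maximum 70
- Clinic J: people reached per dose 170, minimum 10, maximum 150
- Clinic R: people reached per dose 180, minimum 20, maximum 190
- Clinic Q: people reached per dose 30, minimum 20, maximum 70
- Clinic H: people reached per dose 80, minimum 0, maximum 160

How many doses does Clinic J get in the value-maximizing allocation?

Meeting every minimum uses 0+10+20+20+0 = 50 doses, leaving 310.
Highest people reached per dose first: Clinic K 190 > Clinic R 180 > Clinic J 170 > Clinic H 80 > Clinic Q 30.
Clinic K takes 70 more to reach its cap of 70 → 240 left.
Clinic R: +170 to 190 (cap) → 70 left.
Only 70 left; Clinic J takes them to reach 80.

80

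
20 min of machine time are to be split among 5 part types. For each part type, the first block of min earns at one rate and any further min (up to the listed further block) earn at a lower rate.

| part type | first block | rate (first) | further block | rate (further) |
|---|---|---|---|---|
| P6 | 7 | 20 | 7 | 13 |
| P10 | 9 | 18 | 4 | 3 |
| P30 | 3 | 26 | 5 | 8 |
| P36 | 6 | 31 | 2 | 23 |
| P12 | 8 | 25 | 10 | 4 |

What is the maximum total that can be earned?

530

Treat each block as its own option and order by rate: P36/T1 31 > P30/T1 26 > P12/T1 25 > P36/T2 23 > P6/T1 20 > P10/T1 18 > P6/T2 13 > P30/T2 8 > P12/T2 4 > P10/T2 3.
P36/T1 (31): +6 — 14 left.
Fill P30 T1 block (3 at 26) — 11 left.
P12 T1 at 25: fill all 8 — 3 left.
P36/T2 (23): +2 — 1 left.
1 remain; put them into P6 T1 at 20.
Total = 31×6 + 26×3 + 25×8 + 23×2 + 20×1 = 530.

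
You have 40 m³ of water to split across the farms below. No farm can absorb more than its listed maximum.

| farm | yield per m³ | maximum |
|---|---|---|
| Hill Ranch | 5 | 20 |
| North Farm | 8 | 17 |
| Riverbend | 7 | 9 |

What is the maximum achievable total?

Order the farms by yield per m³: North Farm 8 > Riverbend 7 > Hill Ranch 5.
Give North Farm 17 to hit its cap of 17 ; 23 left.
Give Riverbend 9 to hit its cap of 9 ; 14 left.
Hill Ranch has room for 20 but only 14 remain, so it gets 14.
Total = 5×14 + 8×17 + 7×9 = 269.

269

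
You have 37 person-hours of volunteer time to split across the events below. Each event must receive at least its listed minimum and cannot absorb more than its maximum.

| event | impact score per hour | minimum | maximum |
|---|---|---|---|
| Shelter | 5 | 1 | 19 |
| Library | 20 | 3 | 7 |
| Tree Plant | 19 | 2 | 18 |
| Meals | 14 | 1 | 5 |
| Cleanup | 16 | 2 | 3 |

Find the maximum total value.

620

Meeting every minimum uses 1+3+2+1+2 = 9 person-hours, leaving 28.
Order the events by impact score per hour: Library 20 > Tree Plant 19 > Cleanup 16 > Meals 14 > Shelter 5.
Library takes 4 more to reach its cap of 7 → 24 left.
Give Tree Plant 16 more to hit its cap of 18 → 8 left.
Cleanup: +1 to 3 (cap) → 7 left.
Give Meals 4 more to hit its cap of 5 → 3 left.
Shelter has room for 18 more but only 3 remain, so it gets 4.
Total = 5×4 + 20×7 + 19×18 + 14×5 + 16×3 = 620.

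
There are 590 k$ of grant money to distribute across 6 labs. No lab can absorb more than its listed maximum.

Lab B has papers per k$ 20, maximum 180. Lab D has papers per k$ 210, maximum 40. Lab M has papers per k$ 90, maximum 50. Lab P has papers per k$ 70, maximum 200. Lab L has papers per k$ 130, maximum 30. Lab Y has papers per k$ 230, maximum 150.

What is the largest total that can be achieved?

67700

Rank by papers per k$: Lab Y 230 > Lab D 210 > Lab L 130 > Lab M 90 > Lab P 70 > Lab B 20.
Give Lab Y 150 to hit its cap of 150 ; 440 left.
Lab D takes 40 to reach its cap of 40 ; 400 left.
Lab L takes 30 to reach its cap of 30 ; 370 left.
Lab M: +50 to 50 (cap) ; 320 left.
Lab P takes 200 to reach its cap of 200 ; 120 left.
Lab B: +120 (room for 180) → 120. Pool exhausted.
Total = 20×120 + 210×40 + 90×50 + 70×200 + 130×30 + 230×150 = 67700.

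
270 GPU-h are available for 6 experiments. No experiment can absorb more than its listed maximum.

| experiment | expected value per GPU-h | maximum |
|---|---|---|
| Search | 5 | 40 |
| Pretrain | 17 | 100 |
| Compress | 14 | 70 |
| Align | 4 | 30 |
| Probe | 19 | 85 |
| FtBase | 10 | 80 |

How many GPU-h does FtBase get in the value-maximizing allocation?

Order the experiments by expected value per GPU-h: Probe 19 > Pretrain 17 > Compress 14 > FtBase 10 > Search 5 > Align 4.
Give Probe 85 to hit its cap of 85 ; 185 left.
Pretrain: +100 to 100 (cap) ; 85 left.
Compress takes 70 to reach its cap of 70 ; 15 left.
FtBase has room for 80 but only 15 remain, so it gets 15.

15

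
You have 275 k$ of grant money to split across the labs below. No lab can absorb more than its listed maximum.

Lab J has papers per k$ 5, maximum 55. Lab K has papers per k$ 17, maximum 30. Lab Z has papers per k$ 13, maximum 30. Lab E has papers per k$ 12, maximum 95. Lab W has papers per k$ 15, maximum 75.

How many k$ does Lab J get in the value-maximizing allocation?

45

Highest papers per k$ first: Lab K 17 > Lab W 15 > Lab Z 13 > Lab E 12 > Lab J 5.
Give Lab K 30 to hit its cap of 30 — 245 left.
Lab W: +75 to 75 (cap) — 170 left.
Give Lab Z 30 to hit its cap of 30 — 140 left.
Lab E: +95 to 95 (cap) — 45 left.
Lab J has room for 55 but only 45 remain, so it gets 45.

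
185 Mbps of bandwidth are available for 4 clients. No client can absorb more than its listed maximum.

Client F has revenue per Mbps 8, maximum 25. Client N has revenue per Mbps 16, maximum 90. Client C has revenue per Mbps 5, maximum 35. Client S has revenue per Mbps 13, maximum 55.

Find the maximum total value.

2430

Rank by revenue per Mbps: Client N 16 > Client S 13 > Client F 8 > Client C 5.
Client N takes 90 to reach its cap of 90 → 95 left.
Client S takes 55 to reach its cap of 55 → 40 left.
Client F takes 25 to reach its cap of 25 → 15 left.
Client C: +15 (room for 35) → 15. Pool exhausted.
Total = 8×25 + 16×90 + 5×15 + 13×55 = 2430.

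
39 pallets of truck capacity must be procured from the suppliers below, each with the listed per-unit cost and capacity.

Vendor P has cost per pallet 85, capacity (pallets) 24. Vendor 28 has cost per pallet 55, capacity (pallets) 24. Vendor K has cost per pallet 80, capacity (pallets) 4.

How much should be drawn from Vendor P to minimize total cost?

11

Cheapest first:
Vendor 28 at 55: take all 24 pallets ; 15 still needed.
Vendor K at 80: take all 4 pallets ; 11 still needed.
Vendor P at 85: take 11 of its 24 ; requirement met.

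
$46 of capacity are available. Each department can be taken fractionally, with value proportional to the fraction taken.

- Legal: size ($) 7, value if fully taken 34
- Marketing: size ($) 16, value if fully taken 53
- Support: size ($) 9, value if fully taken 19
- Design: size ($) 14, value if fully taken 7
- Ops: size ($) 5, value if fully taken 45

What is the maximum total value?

155.5

Best value per unit of size first: Ops 45/5≈9, Legal 34/7≈4.86, Marketing 53/16≈3.31, Support 19/9≈2.11, Design 7/14≈0.5.
Take all of Ops (5 $, value 45) — 41 $ left.
All 7 $ of Legal fit (value 34) — 34 remain.
Marketing: take in full, 16 $ for value 53 — 18 left.
All 9 $ of Support fit (value 19) — 9 remain.
Only 9 $ remain; take 9/14 of Design for value 7×9/14 = 4.5.
Total value = 155.5.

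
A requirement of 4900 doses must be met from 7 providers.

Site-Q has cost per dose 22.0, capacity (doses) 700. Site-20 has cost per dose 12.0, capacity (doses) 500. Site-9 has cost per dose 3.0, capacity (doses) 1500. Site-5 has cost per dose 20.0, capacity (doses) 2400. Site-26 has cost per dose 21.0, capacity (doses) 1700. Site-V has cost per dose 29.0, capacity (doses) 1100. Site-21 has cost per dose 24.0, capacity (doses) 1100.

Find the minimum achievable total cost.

69000

Use providers in increasing cost order.
Site-9 at 3.0: take all 1500 doses — 3400 still needed.
Take 500 from Site-20 at 12.0 — need 2900 more.
Site-5 (20.0): use full 2400 — 500 doses to go.
Site-26 (21.0): take the remaining 500 — done.
Site-Q, Site-21, Site-V: unused.
Cost = 1500×3.0 + 500×12.0 + 2400×20.0 + 500×21.0 = 69000.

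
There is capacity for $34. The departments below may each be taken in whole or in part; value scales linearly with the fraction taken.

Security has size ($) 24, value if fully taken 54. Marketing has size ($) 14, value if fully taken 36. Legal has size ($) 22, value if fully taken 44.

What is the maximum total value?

81

Best value per unit of size first: Marketing 36/14≈2.57, Security 54/24≈2.25, Legal 44/22≈2.
Marketing: take in full, 14 $ for value 36 → 20 left.
Only 20 $ remain; take 20/24 of Security for value 54×20/24 = 45.
Total value = 81.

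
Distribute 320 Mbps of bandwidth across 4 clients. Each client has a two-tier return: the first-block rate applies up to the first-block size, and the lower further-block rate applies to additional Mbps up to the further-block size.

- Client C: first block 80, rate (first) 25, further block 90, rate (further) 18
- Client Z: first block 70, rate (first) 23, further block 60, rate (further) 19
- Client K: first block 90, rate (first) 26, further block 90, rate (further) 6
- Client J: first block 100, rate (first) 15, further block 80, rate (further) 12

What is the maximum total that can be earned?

Order all 8 blocks by rate: Client K/tier1 26 > Client C/tier1 25 > Client Z/tier1 23 > Client Z/tier2 19 > Client C/tier2 18 > Client J/tier1 15 > Client J/tier2 12 > Client K/tier2 6.
Client K tier1 at 26: fill all 90 ; 230 left.
Fill Client C tier1 block (80 at 25) ; 150 left.
Client Z/tier1 (23): +70 ; 80 left.
Fill Client Z tier2 block (60 at 19) ; 20 left.
Client C/tier2: +20 of 90 at 18; pool empty.
Total = 26×90 + 25×80 + 23×70 + 19×60 + 18×20 = 7450.

7450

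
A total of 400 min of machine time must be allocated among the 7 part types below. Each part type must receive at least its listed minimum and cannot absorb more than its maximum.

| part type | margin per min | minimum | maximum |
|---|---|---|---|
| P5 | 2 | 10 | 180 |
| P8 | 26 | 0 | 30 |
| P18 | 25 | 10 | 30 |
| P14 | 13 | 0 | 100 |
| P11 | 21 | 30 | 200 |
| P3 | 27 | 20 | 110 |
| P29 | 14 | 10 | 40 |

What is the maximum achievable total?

9000

Meeting every minimum uses 10+0+10+0+30+20+10 = 80 min, leaving 320.
Rank by margin per min: P3 27 > P8 26 > P18 25 > P11 21 > P29 14 > P14 13 > P5 2.
P3 takes 90 more to reach its cap of 110 — 230 left.
Give P8 30 more to hit its cap of 30 — 200 left.
P18: +20 to 30 (cap) — 180 left.
P11 takes 170 more to reach its cap of 200 — 10 left.
Only 10 left; P29 takes them to reach 20.
Total = 2×10 + 26×30 + 25×30 + 21×200 + 27×110 + 14×20 = 9000.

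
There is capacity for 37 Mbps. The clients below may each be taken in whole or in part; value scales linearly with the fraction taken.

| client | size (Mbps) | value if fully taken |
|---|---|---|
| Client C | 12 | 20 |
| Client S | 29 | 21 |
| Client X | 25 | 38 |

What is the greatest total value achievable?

Sort by value density: Client C 20/12≈1.67, Client X 38/25≈1.52, Client S 21/29≈0.724.
All 12 Mbps of Client C fit (value 20) ; 25 remain.
All 25 Mbps of Client X fit (value 38) ; 0 remain.
Total value = 58.

58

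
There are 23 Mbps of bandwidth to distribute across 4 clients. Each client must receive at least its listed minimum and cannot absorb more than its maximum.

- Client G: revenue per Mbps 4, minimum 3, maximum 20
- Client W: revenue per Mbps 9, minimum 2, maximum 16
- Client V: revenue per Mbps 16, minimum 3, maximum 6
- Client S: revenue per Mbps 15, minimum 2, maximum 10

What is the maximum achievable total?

294

Meeting every minimum uses 3+2+3+2 = 10 Mbps, leaving 13.
Order the clients by revenue per Mbps: Client V 16 > Client S 15 > Client W 9 > Client G 4.
Give Client V 3 more to hit its cap of 6 ; 10 left.
Client S takes 8 more to reach its cap of 10 ; 2 left.
Client W: +2 (room for 14) → 4. Pool exhausted.
Total = 4×3 + 9×4 + 16×6 + 15×10 = 294.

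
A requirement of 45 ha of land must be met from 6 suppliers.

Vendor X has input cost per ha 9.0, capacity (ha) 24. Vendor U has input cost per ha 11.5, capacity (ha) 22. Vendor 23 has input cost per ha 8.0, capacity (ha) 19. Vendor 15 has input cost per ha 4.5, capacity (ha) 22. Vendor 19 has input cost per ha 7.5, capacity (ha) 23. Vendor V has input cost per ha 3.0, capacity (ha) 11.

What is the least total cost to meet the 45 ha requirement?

Cheapest first:
Take 11 from Vendor V at 3.0 — need 34 more.
Vendor 15 at 4.5: take all 22 ha — 12 still needed.
Vendor 19 (7.5): take the remaining 12 — done.
Vendor 23, Vendor X, Vendor U: unused.
Cost = 11×3.0 + 22×4.5 + 12×7.5 = 222.

222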